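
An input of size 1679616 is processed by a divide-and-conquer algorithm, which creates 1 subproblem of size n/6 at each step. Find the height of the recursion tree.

For divide and conquer with division factor 6:

Problem sizes at each level:
Level 0: 1679616
Level 1: 279936
Level 2: 46656
Level 3: 7776
Level 4: 1296
Level 5: 216
Level 6: 36
Level 7: 6
Level 8: 1

The root is level 0 and the size-1 base case is level 8 (the tree spans levels 0 through 8, i.e. 9 levels counting the root), so the depth is the number of divisions: log_6(1679616) = 8

The recursion tree depth is log_6(1679616) = 8. At each level, the problem size is divided by 6, so it takes 8 divisions to reduce to a base case of size 1. The algorithm makes 1 recursive call at each level.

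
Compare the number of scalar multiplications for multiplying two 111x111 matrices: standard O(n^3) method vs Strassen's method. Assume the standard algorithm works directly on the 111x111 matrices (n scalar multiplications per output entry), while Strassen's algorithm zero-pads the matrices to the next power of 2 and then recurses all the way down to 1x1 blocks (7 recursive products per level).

Matrix multiplication for 111x111 matrices:

Strassen's algorithm requires power-of-2 dimensions. Pad 111x111 to 128x128 (next power of 2).

Standard algorithm: 111^3 = 1367631 multiplications
Strassen's algorithm: 7^(log2(128)) = 7^7 = 823543 multiplications
Savings: 1367631 - 823543 = 544088 multiplications

Standard: 1367631 multiplications (111^3). Strassen: 823543 multiplications (7^7, after padding to 128x128). Strassen reduces 8 recursive multiplications to 7 at each level.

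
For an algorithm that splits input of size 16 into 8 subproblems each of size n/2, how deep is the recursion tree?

For divide and conquer with division factor 2:

Problem sizes at each level:
Level 0: 16
Level 1: 8
Level 2: 4
Level 3: 2
Level 4: 1

The root is level 0 and the size-1 base case is level 4 (the tree spans levels 0 through 4, i.e. 5 levels counting the root), so the depth is the number of divisions: log_2(16) = 4

The recursion tree depth is log_2(16) = 4. At each level, the problem size is divided by 2, so it takes 4 divisions to reduce to a base case of size 1. The algorithm makes 8 recursive calls at each level.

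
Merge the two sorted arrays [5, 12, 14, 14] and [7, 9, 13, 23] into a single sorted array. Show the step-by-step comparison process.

Merging process:

Compare 5 vs 7: take 5 from left. Merged: [5]
Compare 12 vs 7: take 7 from right. Merged: [5, 7]
Compare 12 vs 9: take 9 from right. Merged: [5, 7, 9]
Compare 12 vs 13: take 12 from left. Merged: [5, 7, 9, 12]
Compare 14 vs 13: take 13 from right. Merged: [5, 7, 9, 12, 13]
Compare 14 vs 23: take 14 from left. Merged: [5, 7, 9, 12, 13, 14]
Compare 14 vs 23: take 14 from left. Merged: [5, 7, 9, 12, 13, 14, 14]
Append remaining from right: [23]. Merged: [5, 7, 9, 12, 13, 14, 14, 23]

Final merged array: [5, 7, 9, 12, 13, 14, 14, 23]
Total comparisons: 7

The merged array is [5, 7, 9, 12, 13, 14, 14, 23], requiring 7 comparisons. The merge step runs in O(n) time where n is the total number of elements.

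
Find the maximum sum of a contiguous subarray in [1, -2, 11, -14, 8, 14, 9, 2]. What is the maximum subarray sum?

Using Kadane's algorithm on [1, -2, 11, -14, 8, 14, 9, 2]:

Scanning through the array:
Position 1 (value -2): max_ending_here = -1, max_so_far = 1
Position 2 (value 11): max_ending_here = 11, max_so_far = 11
Position 3 (value -14): max_ending_here = -3, max_so_far = 11
Position 4 (value 8): max_ending_here = 8, max_so_far = 11
Position 5 (value 14): max_ending_here = 22, max_so_far = 22
Position 6 (value 9): max_ending_here = 31, max_so_far = 31
Position 7 (value 2): max_ending_here = 33, max_so_far = 33

Maximum subarray: [8, 14, 9, 2]
Maximum sum: 33

The maximum subarray is [8, 14, 9, 2] with sum 33. This subarray runs from index 4 to index 7.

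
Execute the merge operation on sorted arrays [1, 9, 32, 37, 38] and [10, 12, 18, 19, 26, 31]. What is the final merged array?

Merging process:

Compare 1 vs 10: take 1 from left. Merged: [1]
Compare 9 vs 10: take 9 from left. Merged: [1, 9]
Compare 32 vs 10: take 10 from right. Merged: [1, 9, 10]
Compare 32 vs 12: take 12 from right. Merged: [1, 9, 10, 12]
Compare 32 vs 18: take 18 from right. Merged: [1, 9, 10, 12, 18]
Compare 32 vs 19: take 19 from right. Merged: [1, 9, 10, 12, 18, 19]
Compare 32 vs 26: take 26 from right. Merged: [1, 9, 10, 12, 18, 19, 26]
Compare 32 vs 31: take 31 from right. Merged: [1, 9, 10, 12, 18, 19, 26, 31]
Append remaining from left: [32, 37, 38]. Merged: [1, 9, 10, 12, 18, 19, 26, 31, 32, 37, 38]

Final merged array: [1, 9, 10, 12, 18, 19, 26, 31, 32, 37, 38]
Total comparisons: 8

The merged array is [1, 9, 10, 12, 18, 19, 26, 31, 32, 37, 38], requiring 8 comparisons. The merge step runs in O(n) time where n is the total number of elements.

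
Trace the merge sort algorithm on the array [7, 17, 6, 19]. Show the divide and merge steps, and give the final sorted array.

Merge sort trace:

Split: [7, 17, 6, 19] -> [7, 17] and [6, 19]
  Split: [7, 17] -> [7] and [17]
  Merge: [7] + [17] -> [7, 17]
  Split: [6, 19] -> [6] and [19]
  Merge: [6] + [19] -> [6, 19]
Merge: [7, 17] + [6, 19] -> [6, 7, 17, 19]

Final sorted array: [6, 7, 17, 19]

The merge sort proceeds by recursively splitting the array and merging sorted halves.
After all merges, the sorted array is [6, 7, 17, 19].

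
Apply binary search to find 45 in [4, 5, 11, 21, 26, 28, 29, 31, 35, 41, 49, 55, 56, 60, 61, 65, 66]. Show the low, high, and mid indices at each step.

Binary search for 45 in [4, 5, 11, 21, 26, 28, 29, 31, 35, 41, 49, 55, 56, 60, 61, 65, 66]:

lo=0, hi=16, mid=8, arr[mid]=35 -> 35 < 45, search right half
lo=9, hi=16, mid=12, arr[mid]=56 -> 56 > 45, search left half
lo=9, hi=11, mid=10, arr[mid]=49 -> 49 > 45, search left half
lo=9, hi=9, mid=9, arr[mid]=41 -> 41 < 45, search right half
lo=10 > hi=9, target 45 not found

Binary search determines that 45 is not in the array after 4 comparisons. The search space was exhausted without finding the target.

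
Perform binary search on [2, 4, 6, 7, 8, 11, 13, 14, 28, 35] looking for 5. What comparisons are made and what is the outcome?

Binary search for 5 in [2, 4, 6, 7, 8, 11, 13, 14, 28, 35]:

lo=0, hi=9, mid=4, arr[mid]=8 -> 8 > 5, search left half
lo=0, hi=3, mid=1, arr[mid]=4 -> 4 < 5, search right half
lo=2, hi=3, mid=2, arr[mid]=6 -> 6 > 5, search left half
lo=2 > hi=1, target 5 not found

Binary search determines that 5 is not in the array after 3 comparisons. The search space was exhausted without finding the target.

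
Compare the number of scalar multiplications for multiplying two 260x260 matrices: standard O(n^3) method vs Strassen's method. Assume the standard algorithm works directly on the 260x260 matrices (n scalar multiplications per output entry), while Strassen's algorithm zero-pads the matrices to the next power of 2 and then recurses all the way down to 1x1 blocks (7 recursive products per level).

Matrix multiplication for 260x260 matrices:

Strassen's algorithm requires power-of-2 dimensions. Pad 260x260 to 512x512 (next power of 2).

Standard algorithm: 260^3 = 17576000 multiplications
Strassen's algorithm: 7^(log2(512)) = 7^9 = 40353607 multiplications
Difference: 17576000 - 40353607 = -22777607 (Strassen uses MORE here due to padding overhead — for small or just-over-power-of-2 n, padding can outweigh the per-level savings)

Standard: 17576000 multiplications (260^3). Strassen: 40353607 multiplications (7^9, after padding to 512x512). Strassen reduces 8 recursive multiplications to 7 at each level.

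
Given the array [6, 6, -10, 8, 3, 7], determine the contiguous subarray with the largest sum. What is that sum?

Using Kadane's algorithm on [6, 6, -10, 8, 3, 7]:

Scanning through the array:
Position 1 (value 6): max_ending_here = 12, max_so_far = 12
Position 2 (value -10): max_ending_here = 2, max_so_far = 12
Position 3 (value 8): max_ending_here = 10, max_so_far = 12
Position 4 (value 3): max_ending_here = 13, max_so_far = 13
Position 5 (value 7): max_ending_here = 20, max_so_far = 20

Maximum subarray: [6, 6, -10, 8, 3, 7]
Maximum sum: 20

The maximum subarray is [6, 6, -10, 8, 3, 7] with sum 20. This subarray runs from index 0 to index 5.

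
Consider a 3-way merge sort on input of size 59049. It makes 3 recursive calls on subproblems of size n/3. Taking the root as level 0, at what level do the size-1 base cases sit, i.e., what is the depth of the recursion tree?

For divide and conquer with division factor 3:

Problem sizes at each level:
Level 0: 59049
Level 1: 19683
Level 2: 6561
Level 3: 2187
Level 4: 729
Level 5: 243
Level 6: 81
Level 7: 27
Level 8: 9
Level 9: 3
Level 10: 1

The root is level 0 and the size-1 base case is level 10 (the tree spans levels 0 through 10, i.e. 11 levels counting the root), so the depth is the number of divisions: log_3(59049) = 10

The recursion tree depth is log_3(59049) = 10. At each level, the problem size is divided by 3, so it takes 10 divisions to reduce to a base case of size 1. The algorithm makes 3 recursive calls at each level.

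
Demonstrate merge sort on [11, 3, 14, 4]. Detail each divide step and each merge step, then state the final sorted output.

Merge sort trace:

Split: [11, 3, 14, 4] -> [11, 3] and [14, 4]
  Split: [11, 3] -> [11] and [3]
  Merge: [11] + [3] -> [3, 11]
  Split: [14, 4] -> [14] and [4]
  Merge: [14] + [4] -> [4, 14]
Merge: [3, 11] + [4, 14] -> [3, 4, 11, 14]

Final sorted array: [3, 4, 11, 14]

The merge sort proceeds by recursively splitting the array and merging sorted halves.
After all merges, the sorted array is [3, 4, 11, 14].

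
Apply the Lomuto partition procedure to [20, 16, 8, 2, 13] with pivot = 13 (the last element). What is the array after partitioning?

Lomuto partition with pivot = 13:

Initial array: [20, 16, 8, 2, 13]

arr[0]=20 > 13: no swap
arr[1]=16 > 13: no swap
arr[2]=8 <= 13: swap with position 0, array becomes [8, 16, 20, 2, 13]
arr[3]=2 <= 13: swap with position 1, array becomes [8, 2, 20, 16, 13]

Place pivot at position 2: [8, 2, 13, 16, 20]
Pivot position: 2

After partitioning with pivot 13, the array becomes [8, 2, 13, 16, 20]. The pivot is placed at index 2. All elements to the left of the pivot are <= 13, and all elements to the right are > 13.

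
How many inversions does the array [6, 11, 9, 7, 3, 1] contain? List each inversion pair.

Finding inversions in [6, 11, 9, 7, 3, 1]:

(0, 4): arr[0]=6 > arr[4]=3
(0, 5): arr[0]=6 > arr[5]=1
(1, 2): arr[1]=11 > arr[2]=9
(1, 3): arr[1]=11 > arr[3]=7
(1, 4): arr[1]=11 > arr[4]=3
(1, 5): arr[1]=11 > arr[5]=1
(2, 3): arr[2]=9 > arr[3]=7
(2, 4): arr[2]=9 > arr[4]=3
(2, 5): arr[2]=9 > arr[5]=1
(3, 4): arr[3]=7 > arr[4]=3
(3, 5): arr[3]=7 > arr[5]=1
(4, 5): arr[4]=3 > arr[5]=1

Total inversions: 12

The array has 12 inversion(s): (0,4), (0,5), (1,2), (1,3), (1,4), (1,5), (2,3), (2,4), (2,5), (3,4), (3,5), (4,5). Each pair (i,j) satisfies i < j and arr[i] > arr[j].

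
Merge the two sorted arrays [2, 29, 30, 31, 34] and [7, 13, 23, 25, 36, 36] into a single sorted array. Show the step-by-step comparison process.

Merging process:

Compare 2 vs 7: take 2 from left. Merged: [2]
Compare 29 vs 7: take 7 from right. Merged: [2, 7]
Compare 29 vs 13: take 13 from right. Merged: [2, 7, 13]
Compare 29 vs 23: take 23 from right. Merged: [2, 7, 13, 23]
Compare 29 vs 25: take 25 from right. Merged: [2, 7, 13, 23, 25]
Compare 29 vs 36: take 29 from left. Merged: [2, 7, 13, 23, 25, 29]
Compare 30 vs 36: take 30 from left. Merged: [2, 7, 13, 23, 25, 29, 30]
Compare 31 vs 36: take 31 from left. Merged: [2, 7, 13, 23, 25, 29, 30, 31]
Compare 34 vs 36: take 34 from left. Merged: [2, 7, 13, 23, 25, 29, 30, 31, 34]
Append remaining from right: [36, 36]. Merged: [2, 7, 13, 23, 25, 29, 30, 31, 34, 36, 36]

Final merged array: [2, 7, 13, 23, 25, 29, 30, 31, 34, 36, 36]
Total comparisons: 9

The merged array is [2, 7, 13, 23, 25, 29, 30, 31, 34, 36, 36], requiring 9 comparisons. The merge step runs in O(n) time where n is the total number of elements.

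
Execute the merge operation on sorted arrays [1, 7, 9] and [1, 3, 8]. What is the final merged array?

Merging process:

Compare 1 vs 1: take 1 from left. Merged: [1]
Compare 7 vs 1: take 1 from right. Merged: [1, 1]
Compare 7 vs 3: take 3 from right. Merged: [1, 1, 3]
Compare 7 vs 8: take 7 from left. Merged: [1, 1, 3, 7]
Compare 9 vs 8: take 8 from right. Merged: [1, 1, 3, 7, 8]
Append remaining from left: [9]. Merged: [1, 1, 3, 7, 8, 9]

Final merged array: [1, 1, 3, 7, 8, 9]
Total comparisons: 5

The merged array is [1, 1, 3, 7, 8, 9], requiring 5 comparisons. The merge step runs in O(n) time where n is the total number of elements.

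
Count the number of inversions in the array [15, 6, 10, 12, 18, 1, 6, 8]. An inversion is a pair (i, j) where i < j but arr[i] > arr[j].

Finding inversions in [15, 6, 10, 12, 18, 1, 6, 8]:

(0, 1): arr[0]=15 > arr[1]=6
(0, 2): arr[0]=15 > arr[2]=10
(0, 3): arr[0]=15 > arr[3]=12
(0, 5): arr[0]=15 > arr[5]=1
(0, 6): arr[0]=15 > arr[6]=6
(0, 7): arr[0]=15 > arr[7]=8
(1, 5): arr[1]=6 > arr[5]=1
(2, 5): arr[2]=10 > arr[5]=1
(2, 6): arr[2]=10 > arr[6]=6
(2, 7): arr[2]=10 > arr[7]=8
(3, 5): arr[3]=12 > arr[5]=1
(3, 6): arr[3]=12 > arr[6]=6
(3, 7): arr[3]=12 > arr[7]=8
(4, 5): arr[4]=18 > arr[5]=1
(4, 6): arr[4]=18 > arr[6]=6
(4, 7): arr[4]=18 > arr[7]=8

Total inversions: 16

The array has 16 inversion(s): (0,1), (0,2), (0,3), (0,5), (0,6), (0,7), (1,5), (2,5), (2,6), (2,7), (3,5), (3,6), (3,7), (4,5), (4,6), (4,7). Each pair (i,j) satisfies i < j and arr[i] > arr[j].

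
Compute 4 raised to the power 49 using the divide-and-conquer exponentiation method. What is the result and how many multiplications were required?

Computing 4^49 by squaring (build up from 4^1; each line after the first costs one multiplication):

4^1 = 4
4^2 = (4^1)^2 = 4^2 = 16
4^3 = 4 * 4^2 = 4 * 16 = 64
4^6 = (4^3)^2 = 64^2 = 4096
4^12 = (4^6)^2 = 4096^2 = 16777216
4^24 = (4^12)^2 = 16777216^2 = 281474976710656
4^48 = (4^24)^2 = 281474976710656^2 = 79228162514264337593543950336
4^49 = 4 * 4^48 = 4 * 79228162514264337593543950336 = 316912650057057350374175801344

Result: 316912650057057350374175801344
Multiplications needed: 7 (7 lines after 4^1)

4^49 = 316912650057057350374175801344. Using exponentiation by squaring, this requires 7 multiplications. The key idea: if the exponent is even, square the half-power; if odd, multiply by the base once.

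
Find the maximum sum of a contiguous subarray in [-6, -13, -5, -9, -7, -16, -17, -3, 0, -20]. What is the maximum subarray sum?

Using Kadane's algorithm on [-6, -13, -5, -9, -7, -16, -17, -3, 0, -20]:

Scanning through the array:
Position 1 (value -13): max_ending_here = -13, max_so_far = -6
Position 2 (value -5): max_ending_here = -5, max_so_far = -5
Position 3 (value -9): max_ending_here = -9, max_so_far = -5
Position 4 (value -7): max_ending_here = -7, max_so_far = -5
Position 5 (value -16): max_ending_here = -16, max_so_far = -5
Position 6 (value -17): max_ending_here = -17, max_so_far = -5
Position 7 (value -3): max_ending_here = -3, max_so_far = -3
Position 8 (value 0): max_ending_here = 0, max_so_far = 0
Position 9 (value -20): max_ending_here = -20, max_so_far = 0

Maximum subarray: [0]
Maximum sum: 0

The maximum subarray is [0] with sum 0. This subarray runs from index 8 to index 8.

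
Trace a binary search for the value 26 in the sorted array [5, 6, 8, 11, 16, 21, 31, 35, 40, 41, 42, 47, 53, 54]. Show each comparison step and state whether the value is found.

Binary search for 26 in [5, 6, 8, 11, 16, 21, 31, 35, 40, 41, 42, 47, 53, 54]:

lo=0, hi=13, mid=6, arr[mid]=31 -> 31 > 26, search left half
lo=0, hi=5, mid=2, arr[mid]=8 -> 8 < 26, search right half
lo=3, hi=5, mid=4, arr[mid]=16 -> 16 < 26, search right half
lo=5, hi=5, mid=5, arr[mid]=21 -> 21 < 26, search right half
lo=6 > hi=5, target 26 not found

Binary search determines that 26 is not in the array after 4 comparisons. The search space was exhausted without finding the target.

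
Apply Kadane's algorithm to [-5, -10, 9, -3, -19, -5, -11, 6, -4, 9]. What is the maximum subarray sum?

Using Kadane's algorithm on [-5, -10, 9, -3, -19, -5, -11, 6, -4, 9]:

Scanning through the array:
Position 1 (value -10): max_ending_here = -10, max_so_far = -5
Position 2 (value 9): max_ending_here = 9, max_so_far = 9
Position 3 (value -3): max_ending_here = 6, max_so_far = 9
Position 4 (value -19): max_ending_here = -13, max_so_far = 9
Position 5 (value -5): max_ending_here = -5, max_so_far = 9
Position 6 (value -11): max_ending_here = -11, max_so_far = 9
Position 7 (value 6): max_ending_here = 6, max_so_far = 9
Position 8 (value -4): max_ending_here = 2, max_so_far = 9
Position 9 (value 9): max_ending_here = 11, max_so_far = 11

Maximum subarray: [6, -4, 9]
Maximum sum: 11

The maximum subarray is [6, -4, 9] with sum 11. This subarray runs from index 7 to index 9.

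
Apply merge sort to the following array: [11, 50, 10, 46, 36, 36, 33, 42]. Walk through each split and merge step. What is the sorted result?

Merge sort trace:

Split: [11, 50, 10, 46, 36, 36, 33, 42] -> [11, 50, 10, 46] and [36, 36, 33, 42]
  Split: [11, 50, 10, 46] -> [11, 50] and [10, 46]
    Split: [11, 50] -> [11] and [50]
    Merge: [11] + [50] -> [11, 50]
    Split: [10, 46] -> [10] and [46]
    Merge: [10] + [46] -> [10, 46]
  Merge: [11, 50] + [10, 46] -> [10, 11, 46, 50]
  Split: [36, 36, 33, 42] -> [36, 36] and [33, 42]
    Split: [36, 36] -> [36] and [36]
    Merge: [36] + [36] -> [36, 36]
    Split: [33, 42] -> [33] and [42]
    Merge: [33] + [42] -> [33, 42]
  Merge: [36, 36] + [33, 42] -> [33, 36, 36, 42]
Merge: [10, 11, 46, 50] + [33, 36, 36, 42] -> [10, 11, 33, 36, 36, 42, 46, 50]

Final sorted array: [10, 11, 33, 36, 36, 42, 46, 50]

The merge sort proceeds by recursively splitting the array and merging sorted halves.
After all merges, the sorted array is [10, 11, 33, 36, 36, 42, 46, 50].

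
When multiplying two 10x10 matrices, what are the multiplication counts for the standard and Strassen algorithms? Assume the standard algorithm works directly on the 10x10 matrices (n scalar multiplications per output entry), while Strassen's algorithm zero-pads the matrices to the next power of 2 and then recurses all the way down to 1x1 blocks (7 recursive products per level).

Matrix multiplication for 10x10 matrices:

Strassen's algorithm requires power-of-2 dimensions. Pad 10x10 to 16x16 (next power of 2).

Standard algorithm: 10^3 = 1000 multiplications
Strassen's algorithm: 7^(log2(16)) = 7^4 = 2401 multiplications
Difference: 1000 - 2401 = -1401 (Strassen uses MORE here due to padding overhead — for small or just-over-power-of-2 n, padding can outweigh the per-level savings)

Standard: 1000 multiplications (10^3). Strassen: 2401 multiplications (7^4, after padding to 16x16). Strassen reduces 8 recursive multiplications to 7 at each level.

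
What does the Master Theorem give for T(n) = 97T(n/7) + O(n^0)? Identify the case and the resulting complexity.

Master Theorem for T(n) = 97T(n/7) + O(n^0):

a = 97, b = 7, c = 0
log_b(a) = log_7(97) = 2.3509

Case 1: c = 0 < log_7(97) = 2.3509
T(n) = O(n^(log_7 97))

For T(n) = 97T(n/7) + O(n^0): log_7(97) = 2.3509. This is Case 1 of the Master Theorem (c < log_b(a), work dominated by leaves), giving O(n^(log_7 97)).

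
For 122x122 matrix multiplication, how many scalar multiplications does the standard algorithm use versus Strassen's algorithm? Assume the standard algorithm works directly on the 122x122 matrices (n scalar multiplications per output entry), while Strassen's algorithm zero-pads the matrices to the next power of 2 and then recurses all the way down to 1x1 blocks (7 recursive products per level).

Matrix multiplication for 122x122 matrices:

Strassen's algorithm requires power-of-2 dimensions. Pad 122x122 to 128x128 (next power of 2).

Standard algorithm: 122^3 = 1815848 multiplications
Strassen's algorithm: 7^(log2(128)) = 7^7 = 823543 multiplications
Savings: 1815848 - 823543 = 992305 multiplications

Standard: 1815848 multiplications (122^3). Strassen: 823543 multiplications (7^7, after padding to 128x128). Strassen reduces 8 recursive multiplications to 7 at each level.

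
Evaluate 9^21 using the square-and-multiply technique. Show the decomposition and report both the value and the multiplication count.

Computing 9^21 by squaring (build up from 9^1; each line after the first costs one multiplication):

9^1 = 9
9^2 = (9^1)^2 = 9^2 = 81
9^4 = (9^2)^2 = 81^2 = 6561
9^5 = 9 * 9^4 = 9 * 6561 = 59049
9^10 = (9^5)^2 = 59049^2 = 3486784401
9^20 = (9^10)^2 = 3486784401^2 = 12157665459056928801
9^21 = 9 * 9^20 = 9 * 12157665459056928801 = 109418989131512359209

Result: 109418989131512359209
Multiplications needed: 6 (6 lines after 9^1)

9^21 = 109418989131512359209. Using exponentiation by squaring, this requires 6 multiplications. The key idea: if the exponent is even, square the half-power; if odd, multiply by the base once.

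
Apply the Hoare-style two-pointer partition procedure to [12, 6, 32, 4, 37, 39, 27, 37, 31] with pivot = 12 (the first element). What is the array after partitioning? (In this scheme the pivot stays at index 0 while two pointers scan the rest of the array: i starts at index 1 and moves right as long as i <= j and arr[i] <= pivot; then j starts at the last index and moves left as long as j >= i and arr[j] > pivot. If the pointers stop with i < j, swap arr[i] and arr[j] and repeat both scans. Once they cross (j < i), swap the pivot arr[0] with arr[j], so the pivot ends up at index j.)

Hoare-style two-pointer partition with pivot = 12:

Initial array: [12, 6, 32, 4, 37, 39, 27, 37, 31]

Pointers start at i = 1, j = 8.
i stops at index 2 (arr[2]=32 > 12), j stops at index 3 (arr[3]=4 <= 12): swap arr[2] and arr[3], array becomes [12, 6, 4, 32, 37, 39, 27, 37, 31]
i ends at 3, j ends at 2: the pointers have crossed (j < i), so scanning stops.

Swap pivot arr[0] with arr[2] to place pivot at position 2: [4, 6, 12, 32, 37, 39, 27, 37, 31]
Pivot position: 2

After partitioning with pivot 12, the array becomes [4, 6, 12, 32, 37, 39, 27, 37, 31]. The pivot is placed at index 2. All elements to the left of the pivot are <= 12, and all elements to the right are > 12.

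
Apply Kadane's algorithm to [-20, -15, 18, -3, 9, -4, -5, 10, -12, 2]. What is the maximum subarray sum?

Using Kadane's algorithm on [-20, -15, 18, -3, 9, -4, -5, 10, -12, 2]:

Scanning through the array:
Position 1 (value -15): max_ending_here = -15, max_so_far = -15
Position 2 (value 18): max_ending_here = 18, max_so_far = 18
Position 3 (value -3): max_ending_here = 15, max_so_far = 18
Position 4 (value 9): max_ending_here = 24, max_so_far = 24
Position 5 (value -4): max_ending_here = 20, max_so_far = 24
Position 6 (value -5): max_ending_here = 15, max_so_far = 24
Position 7 (value 10): max_ending_here = 25, max_so_far = 25
Position 8 (value -12): max_ending_here = 13, max_so_far = 25
Position 9 (value 2): max_ending_here = 15, max_so_far = 25

Maximum subarray: [18, -3, 9, -4, -5, 10]
Maximum sum: 25

The maximum subarray is [18, -3, 9, -4, -5, 10] with sum 25. This subarray runs from index 2 to index 7.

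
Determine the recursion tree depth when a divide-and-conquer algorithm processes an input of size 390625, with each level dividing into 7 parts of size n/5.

For divide and conquer with division factor 5:

Problem sizes at each level:
Level 0: 390625
Level 1: 78125
Level 2: 15625
Level 3: 3125
Level 4: 625
Level 5: 125
Level 6: 25
Level 7: 5
Level 8: 1

The root is level 0 and the size-1 base case is level 8 (the tree spans levels 0 through 8, i.e. 9 levels counting the root), so the depth is the number of divisions: log_5(390625) = 8

The recursion tree depth is log_5(390625) = 8. At each level, the problem size is divided by 5, so it takes 8 divisions to reduce to a base case of size 1. The algorithm makes 7 recursive calls at each level.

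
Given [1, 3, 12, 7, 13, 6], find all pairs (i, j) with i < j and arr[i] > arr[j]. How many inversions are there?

Finding inversions in [1, 3, 12, 7, 13, 6]:

(2, 3): arr[2]=12 > arr[3]=7
(2, 5): arr[2]=12 > arr[5]=6
(3, 5): arr[3]=7 > arr[5]=6
(4, 5): arr[4]=13 > arr[5]=6

Total inversions: 4

The array has 4 inversion(s): (2,3), (2,5), (3,5), (4,5). Each pair (i,j) satisfies i < j and arr[i] > arr[j].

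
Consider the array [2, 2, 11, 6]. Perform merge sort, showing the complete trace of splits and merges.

Merge sort trace:

Split: [2, 2, 11, 6] -> [2, 2] and [11, 6]
  Split: [2, 2] -> [2] and [2]
  Merge: [2] + [2] -> [2, 2]
  Split: [11, 6] -> [11] and [6]
  Merge: [11] + [6] -> [6, 11]
Merge: [2, 2] + [6, 11] -> [2, 2, 6, 11]

Final sorted array: [2, 2, 6, 11]

The merge sort proceeds by recursively splitting the array and merging sorted halves.
After all merges, the sorted array is [2, 2, 6, 11].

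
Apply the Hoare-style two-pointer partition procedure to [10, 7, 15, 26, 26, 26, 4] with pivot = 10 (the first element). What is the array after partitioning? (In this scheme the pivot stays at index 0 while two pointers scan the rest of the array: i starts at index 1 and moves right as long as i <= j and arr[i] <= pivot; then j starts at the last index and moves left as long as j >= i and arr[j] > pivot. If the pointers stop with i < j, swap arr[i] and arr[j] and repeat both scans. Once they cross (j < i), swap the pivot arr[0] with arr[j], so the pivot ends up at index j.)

Hoare-style two-pointer partition with pivot = 10:

Initial array: [10, 7, 15, 26, 26, 26, 4]

Pointers start at i = 1, j = 6.
i stops at index 2 (arr[2]=15 > 10), j stops at index 6 (arr[6]=4 <= 10): swap arr[2] and arr[6], array becomes [10, 7, 4, 26, 26, 26, 15]
i ends at 3, j ends at 2: the pointers have crossed (j < i), so scanning stops.

Swap pivot arr[0] with arr[2] to place pivot at position 2: [4, 7, 10, 26, 26, 26, 15]
Pivot position: 2

After partitioning with pivot 10, the array becomes [4, 7, 10, 26, 26, 26, 15]. The pivot is placed at index 2. All elements to the left of the pivot are <= 10, and all elements to the right are > 10.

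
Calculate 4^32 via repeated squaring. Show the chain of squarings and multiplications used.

Computing 4^32 by squaring (build up from 4^1; each line after the first costs one multiplication):

4^1 = 4
4^2 = (4^1)^2 = 4^2 = 16
4^4 = (4^2)^2 = 16^2 = 256
4^8 = (4^4)^2 = 256^2 = 65536
4^16 = (4^8)^2 = 65536^2 = 4294967296
4^32 = (4^16)^2 = 4294967296^2 = 18446744073709551616

Result: 18446744073709551616
Multiplications needed: 5 (5 lines after 4^1)

4^32 = 18446744073709551616. Using exponentiation by squaring, this requires 5 multiplications. The key idea: if the exponent is even, square the half-power; if odd, multiply by the base once.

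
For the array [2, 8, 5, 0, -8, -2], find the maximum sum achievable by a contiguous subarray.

Using Kadane's algorithm on [2, 8, 5, 0, -8, -2]:

Scanning through the array:
Position 1 (value 8): max_ending_here = 10, max_so_far = 10
Position 2 (value 5): max_ending_here = 15, max_so_far = 15
Position 3 (value 0): max_ending_here = 15, max_so_far = 15
Position 4 (value -8): max_ending_here = 7, max_so_far = 15
Position 5 (value -2): max_ending_here = 5, max_so_far = 15

Maximum subarray: [2, 8, 5]
Maximum sum: 15

The maximum subarray is [2, 8, 5] with sum 15. This subarray runs from index 0 to index 2.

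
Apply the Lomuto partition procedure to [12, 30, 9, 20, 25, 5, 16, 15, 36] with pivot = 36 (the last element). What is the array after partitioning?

Lomuto partition with pivot = 36:

Initial array: [12, 30, 9, 20, 25, 5, 16, 15, 36]

arr[0]=12 <= 36: swap with position 0, array becomes [12, 30, 9, 20, 25, 5, 16, 15, 36]
arr[1]=30 <= 36: swap with position 1, array becomes [12, 30, 9, 20, 25, 5, 16, 15, 36]
arr[2]=9 <= 36: swap with position 2, array becomes [12, 30, 9, 20, 25, 5, 16, 15, 36]
arr[3]=20 <= 36: swap with position 3, array becomes [12, 30, 9, 20, 25, 5, 16, 15, 36]
arr[4]=25 <= 36: swap with position 4, array becomes [12, 30, 9, 20, 25, 5, 16, 15, 36]
arr[5]=5 <= 36: swap with position 5, array becomes [12, 30, 9, 20, 25, 5, 16, 15, 36]
arr[6]=16 <= 36: swap with position 6, array becomes [12, 30, 9, 20, 25, 5, 16, 15, 36]
arr[7]=15 <= 36: swap with position 7, array becomes [12, 30, 9, 20, 25, 5, 16, 15, 36]

Place pivot at position 8: [12, 30, 9, 20, 25, 5, 16, 15, 36]
Pivot position: 8

After partitioning with pivot 36, the array becomes [12, 30, 9, 20, 25, 5, 16, 15, 36]. The pivot is placed at index 8. All elements to the left of the pivot are <= 36, and all elements to the right are > 36.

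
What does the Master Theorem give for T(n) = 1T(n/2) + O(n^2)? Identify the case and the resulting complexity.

Master Theorem for T(n) = 1T(n/2) + O(n^2):

a = 1, b = 2, c = 2
log_b(a) = log_2(1) = 0.0000

Case 3: c = 2 > log_2(1) = 0.0000
T(n) = O(n^2) = O(n^2)

For T(n) = 1T(n/2) + O(n^2): log_2(1) = 0.0000. This is Case 3 of the Master Theorem (c > log_b(a), work dominated by root), giving O(n^2).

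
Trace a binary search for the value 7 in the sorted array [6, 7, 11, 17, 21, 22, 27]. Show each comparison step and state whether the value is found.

Binary search for 7 in [6, 7, 11, 17, 21, 22, 27]:

lo=0, hi=6, mid=3, arr[mid]=17 -> 17 > 7, search left half
lo=0, hi=2, mid=1, arr[mid]=7 -> Found target at index 1!

Binary search finds 7 at index 1 after 2 comparisons. The search repeatedly halves the search space by comparing with the middle element.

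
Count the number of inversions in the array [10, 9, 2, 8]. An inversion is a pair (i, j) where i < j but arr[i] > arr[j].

Finding inversions in [10, 9, 2, 8]:

(0, 1): arr[0]=10 > arr[1]=9
(0, 2): arr[0]=10 > arr[2]=2
(0, 3): arr[0]=10 > arr[3]=8
(1, 2): arr[1]=9 > arr[2]=2
(1, 3): arr[1]=9 > arr[3]=8

Total inversions: 5

The array has 5 inversion(s): (0,1), (0,2), (0,3), (1,2), (1,3). Each pair (i,j) satisfies i < j and arr[i] > arr[j].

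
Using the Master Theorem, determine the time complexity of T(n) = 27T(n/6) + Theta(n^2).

Master Theorem for T(n) = 27T(n/6) + O(n^2):

a = 27, b = 6, c = 2
log_b(a) = log_6(27) = 1.8394

Case 3: c = 2 > log_6(27) = 1.8394
T(n) = O(n^2) = O(n^2)

For T(n) = 27T(n/6) + O(n^2): log_6(27) = 1.8394. This is Case 3 of the Master Theorem (c > log_b(a), work dominated by root), giving O(n^2).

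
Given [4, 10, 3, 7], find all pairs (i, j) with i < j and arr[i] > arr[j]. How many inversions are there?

Finding inversions in [4, 10, 3, 7]:

(0, 2): arr[0]=4 > arr[2]=3
(1, 2): arr[1]=10 > arr[2]=3
(1, 3): arr[1]=10 > arr[3]=7

Total inversions: 3

The array has 3 inversion(s): (0,2), (1,2), (1,3). Each pair (i,j) satisfies i < j and arr[i] > arr[j].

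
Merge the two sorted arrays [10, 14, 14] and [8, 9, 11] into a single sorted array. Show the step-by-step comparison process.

Merging process:

Compare 10 vs 8: take 8 from right. Merged: [8]
Compare 10 vs 9: take 9 from right. Merged: [8, 9]
Compare 10 vs 11: take 10 from left. Merged: [8, 9, 10]
Compare 14 vs 11: take 11 from right. Merged: [8, 9, 10, 11]
Append remaining from left: [14, 14]. Merged: [8, 9, 10, 11, 14, 14]

Final merged array: [8, 9, 10, 11, 14, 14]
Total comparisons: 4

The merged array is [8, 9, 10, 11, 14, 14], requiring 4 comparisons. The merge step runs in O(n) time where n is the total number of elements.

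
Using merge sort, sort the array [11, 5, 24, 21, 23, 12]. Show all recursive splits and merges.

Merge sort trace:

Split: [11, 5, 24, 21, 23, 12] -> [11, 5, 24] and [21, 23, 12]
  Split: [11, 5, 24] -> [11] and [5, 24]
    Split: [5, 24] -> [5] and [24]
    Merge: [5] + [24] -> [5, 24]
  Merge: [11] + [5, 24] -> [5, 11, 24]
  Split: [21, 23, 12] -> [21] and [23, 12]
    Split: [23, 12] -> [23] and [12]
    Merge: [23] + [12] -> [12, 23]
  Merge: [21] + [12, 23] -> [12, 21, 23]
Merge: [5, 11, 24] + [12, 21, 23] -> [5, 11, 12, 21, 23, 24]

Final sorted array: [5, 11, 12, 21, 23, 24]

The merge sort proceeds by recursively splitting the array and merging sorted halves.
After all merges, the sorted array is [5, 11, 12, 21, 23, 24].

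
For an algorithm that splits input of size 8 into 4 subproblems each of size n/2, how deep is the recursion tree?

For divide and conquer with division factor 2:

Problem sizes at each level:
Level 0: 8
Level 1: 4
Level 2: 2
Level 3: 1

The root is level 0 and the size-1 base case is level 3 (the tree spans levels 0 through 3, i.e. 4 levels counting the root), so the depth is the number of divisions: log_2(8) = 3

The recursion tree depth is log_2(8) = 3. At each level, the problem size is divided by 2, so it takes 3 divisions to reduce to a base case of size 1. The algorithm makes 4 recursive calls at each level.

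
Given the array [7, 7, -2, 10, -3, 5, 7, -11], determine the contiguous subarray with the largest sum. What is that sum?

Using Kadane's algorithm on [7, 7, -2, 10, -3, 5, 7, -11]:

Scanning through the array:
Position 1 (value 7): max_ending_here = 14, max_so_far = 14
Position 2 (value -2): max_ending_here = 12, max_so_far = 14
Position 3 (value 10): max_ending_here = 22, max_so_far = 22
Position 4 (value -3): max_ending_here = 19, max_so_far = 22
Position 5 (value 5): max_ending_here = 24, max_so_far = 24
Position 6 (value 7): max_ending_here = 31, max_so_far = 31
Position 7 (value -11): max_ending_here = 20, max_so_far = 31

Maximum subarray: [7, 7, -2, 10, -3, 5, 7]
Maximum sum: 31

The maximum subarray is [7, 7, -2, 10, -3, 5, 7] with sum 31. This subarray runs from index 0 to index 6.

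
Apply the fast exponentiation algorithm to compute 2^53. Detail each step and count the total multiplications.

Computing 2^53 by squaring (build up from 2^1; each line after the first costs one multiplication):

2^1 = 2
2^2 = (2^1)^2 = 2^2 = 4
2^3 = 2 * 2^2 = 2 * 4 = 8
2^6 = (2^3)^2 = 8^2 = 64
2^12 = (2^6)^2 = 64^2 = 4096
2^13 = 2 * 2^12 = 2 * 4096 = 8192
2^26 = (2^13)^2 = 8192^2 = 67108864
2^52 = (2^26)^2 = 67108864^2 = 4503599627370496
2^53 = 2 * 2^52 = 2 * 4503599627370496 = 9007199254740992

Result: 9007199254740992
Multiplications needed: 8 (8 lines after 2^1)

2^53 = 9007199254740992. Using exponentiation by squaring, this requires 8 multiplications. The key idea: if the exponent is even, square the half-power; if odd, multiply by the base once.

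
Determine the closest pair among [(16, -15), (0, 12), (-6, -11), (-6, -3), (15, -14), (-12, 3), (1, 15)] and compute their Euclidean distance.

Computing all pairwise distances among 7 points:

d((16, -15), (0, 12)) = 31.3847
d((16, -15), (-6, -11)) = 22.3607
d((16, -15), (-6, -3)) = 25.0599
d((16, -15), (15, -14)) = 1.4142 <-- minimum
d((16, -15), (-12, 3)) = 33.2866
d((16, -15), (1, 15)) = 33.541
d((0, 12), (-6, -11)) = 23.7697
d((0, 12), (-6, -3)) = 16.1555
d((0, 12), (15, -14)) = 30.0167
d((0, 12), (-12, 3)) = 15.0
d((0, 12), (1, 15)) = 3.1623
d((-6, -11), (-6, -3)) = 8.0
d((-6, -11), (15, -14)) = 21.2132
d((-6, -11), (-12, 3)) = 15.2315
d((-6, -11), (1, 15)) = 26.9258
d((-6, -3), (15, -14)) = 23.7065
d((-6, -3), (-12, 3)) = 8.4853
d((-6, -3), (1, 15)) = 19.3132
d((15, -14), (-12, 3)) = 31.9061
d((15, -14), (1, 15)) = 32.2025
d((-12, 3), (1, 15)) = 17.6918

Closest pair: (16, -15) and (15, -14) with distance 1.4142

The closest pair is (16, -15) and (15, -14) with Euclidean distance 1.4142. For 7 points, brute-force pairwise comparison is shown above. For large n, the divide-and-conquer algorithm (sort by x, recurse on halves, check the dividing strip) achieves O(n log n).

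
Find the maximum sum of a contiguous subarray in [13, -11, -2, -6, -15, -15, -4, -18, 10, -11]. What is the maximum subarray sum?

Using Kadane's algorithm on [13, -11, -2, -6, -15, -15, -4, -18, 10, -11]:

Scanning through the array:
Position 1 (value -11): max_ending_here = 2, max_so_far = 13
Position 2 (value -2): max_ending_here = 0, max_so_far = 13
Position 3 (value -6): max_ending_here = -6, max_so_far = 13
Position 4 (value -15): max_ending_here = -15, max_so_far = 13
Position 5 (value -15): max_ending_here = -15, max_so_far = 13
Position 6 (value -4): max_ending_here = -4, max_so_far = 13
Position 7 (value -18): max_ending_here = -18, max_so_far = 13
Position 8 (value 10): max_ending_here = 10, max_so_far = 13
Position 9 (value -11): max_ending_here = -1, max_so_far = 13

Maximum subarray: [13]
Maximum sum: 13

The maximum subarray is [13] with sum 13. This subarray runs from index 0 to index 0.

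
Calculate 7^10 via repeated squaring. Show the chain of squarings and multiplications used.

Computing 7^10 by squaring (build up from 7^1; each line after the first costs one multiplication):

7^1 = 7
7^2 = (7^1)^2 = 7^2 = 49
7^4 = (7^2)^2 = 49^2 = 2401
7^5 = 7 * 7^4 = 7 * 2401 = 16807
7^10 = (7^5)^2 = 16807^2 = 282475249

Result: 282475249
Multiplications needed: 4 (4 lines after 7^1)

7^10 = 282475249. Using exponentiation by squaring, this requires 4 multiplications. The key idea: if the exponent is even, square the half-power; if odd, multiply by the base once.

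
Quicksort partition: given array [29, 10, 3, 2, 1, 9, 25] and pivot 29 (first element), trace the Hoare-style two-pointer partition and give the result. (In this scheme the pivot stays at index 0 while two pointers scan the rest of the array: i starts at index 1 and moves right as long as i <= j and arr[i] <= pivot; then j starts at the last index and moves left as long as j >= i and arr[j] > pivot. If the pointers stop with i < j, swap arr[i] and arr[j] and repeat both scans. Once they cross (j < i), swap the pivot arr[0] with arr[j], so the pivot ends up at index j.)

Hoare-style two-pointer partition with pivot = 29:

Initial array: [29, 10, 3, 2, 1, 9, 25]

Pointers start at i = 1, j = 6.
i ends at 7, j ends at 6: the pointers have crossed (j < i), so scanning stops.

Swap pivot arr[0] with arr[6] to place pivot at position 6: [25, 10, 3, 2, 1, 9, 29]
Pivot position: 6

After partitioning with pivot 29, the array becomes [25, 10, 3, 2, 1, 9, 29]. The pivot is placed at index 6. All elements to the left of the pivot are <= 29, and all elements to the right are > 29.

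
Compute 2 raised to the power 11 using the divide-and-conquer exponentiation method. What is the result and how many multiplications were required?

Computing 2^11 by squaring (build up from 2^1; each line after the first costs one multiplication):

2^1 = 2
2^2 = (2^1)^2 = 2^2 = 4
2^4 = (2^2)^2 = 4^2 = 16
2^5 = 2 * 2^4 = 2 * 16 = 32
2^10 = (2^5)^2 = 32^2 = 1024
2^11 = 2 * 2^10 = 2 * 1024 = 2048

Result: 2048
Multiplications needed: 5 (5 lines after 2^1)

2^11 = 2048. Using exponentiation by squaring, this requires 5 multiplications. The key idea: if the exponent is even, square the half-power; if odd, multiply by the base once.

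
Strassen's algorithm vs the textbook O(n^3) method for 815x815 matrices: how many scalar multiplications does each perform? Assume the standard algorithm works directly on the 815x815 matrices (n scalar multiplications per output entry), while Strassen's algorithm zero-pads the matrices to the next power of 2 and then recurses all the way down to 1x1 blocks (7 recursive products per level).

Matrix multiplication for 815x815 matrices:

Strassen's algorithm requires power-of-2 dimensions. Pad 815x815 to 1024x1024 (next power of 2).

Standard algorithm: 815^3 = 541343375 multiplications
Strassen's algorithm: 7^(log2(1024)) = 7^10 = 282475249 multiplications
Savings: 541343375 - 282475249 = 258868126 multiplications

Standard: 541343375 multiplications (815^3). Strassen: 282475249 multiplications (7^10, after padding to 1024x1024). Strassen reduces 8 recursive multiplications to 7 at each level.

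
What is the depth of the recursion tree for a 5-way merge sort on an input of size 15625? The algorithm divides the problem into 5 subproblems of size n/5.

For divide and conquer with division factor 5:

Problem sizes at each level:
Level 0: 15625
Level 1: 3125
Level 2: 625
Level 3: 125
Level 4: 25
Level 5: 5
Level 6: 1

The root is level 0 and the size-1 base case is level 6 (the tree spans levels 0 through 6, i.e. 7 levels counting the root), so the depth is the number of divisions: log_5(15625) = 6

The recursion tree depth is log_5(15625) = 6. At each level, the problem size is divided by 5, so it takes 6 divisions to reduce to a base case of size 1. The algorithm makes 5 recursive calls at each level.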